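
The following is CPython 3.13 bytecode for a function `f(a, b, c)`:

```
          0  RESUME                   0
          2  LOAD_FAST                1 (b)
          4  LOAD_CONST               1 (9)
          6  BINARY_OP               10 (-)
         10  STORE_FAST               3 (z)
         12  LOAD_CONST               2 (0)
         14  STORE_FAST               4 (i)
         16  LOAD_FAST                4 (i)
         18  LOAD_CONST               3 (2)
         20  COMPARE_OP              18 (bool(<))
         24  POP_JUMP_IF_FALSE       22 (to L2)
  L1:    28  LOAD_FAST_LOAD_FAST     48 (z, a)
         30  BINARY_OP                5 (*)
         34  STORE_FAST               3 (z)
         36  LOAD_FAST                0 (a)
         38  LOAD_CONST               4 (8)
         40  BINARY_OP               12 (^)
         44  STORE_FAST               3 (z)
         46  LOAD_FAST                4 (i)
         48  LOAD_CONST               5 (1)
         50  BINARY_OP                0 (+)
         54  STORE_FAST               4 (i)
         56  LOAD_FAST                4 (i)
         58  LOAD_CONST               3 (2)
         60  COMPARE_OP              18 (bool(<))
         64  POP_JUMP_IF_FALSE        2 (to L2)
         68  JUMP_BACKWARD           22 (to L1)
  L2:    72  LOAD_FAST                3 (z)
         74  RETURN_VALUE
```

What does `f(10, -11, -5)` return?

LOAD_FAST b → push -11. Stack: [-11]
LOAD_CONST → push 9. Stack: [-11, 9]
BINARY_OP - → -11 - 9 = -20. Stack: [-20]
STORE_FAST z → z=-20. Stack: []
LOAD_CONST → push 0. Stack: [0]
STORE_FAST i → i=0. Stack: []
LOAD_FAST i → push 0. Stack: [0]
LOAD_CONST → push 2. Stack: [0, 2]
COMPARE_OP bool(<) → 0 vs 2 = True. Stack: [True]
POP_JUMP_IF_FALSE → pop True; no jump. Stack: []
LOAD_FAST_LOAD_FAST z,a → push -20,10. Stack: [-20, 10]
BINARY_OP * → -20 * 10 = -200. Stack: [-200]
STORE_FAST z → z=-200. Stack: []
LOAD_FAST a → push 10. Stack: [10]
LOAD_CONST → push 8. Stack: [10, 8]
BINARY_OP ^ → 10 ^ 8 = 2. Stack: [2]
STORE_FAST z → z=2. Stack: []
LOAD_FAST i → push 0. Stack: [0]
LOAD_CONST → push 1. Stack: [0, 1]
BINARY_OP + → 0 + 1 = 1. Stack: [1]
STORE_FAST i → i=1. Stack: []
LOAD_FAST i → push 1. Stack: [1]
LOAD_CONST → push 2. Stack: [1, 2]
COMPARE_OP bool(<) → 1 vs 2 = True. Stack: [True]
POP_JUMP_IF_FALSE → pop True; no jump. Stack: []
LOAD_FAST_LOAD_FAST z,a → push 2,10. Stack: [2, 10]
BINARY_OP * → 2 * 10 = 20. Stack: [20]
STORE_FAST z → z=20. Stack: []
LOAD_FAST a → push 10. Stack: [10]
LOAD_CONST → push 8. Stack: [10, 8]
BINARY_OP ^ → 10 ^ 8 = 2. Stack: [2]
STORE_FAST z → z=2. Stack: []
LOAD_FAST i → push 1. Stack: [1]
LOAD_CONST → push 1. Stack: [1, 1]
BINARY_OP + → 1 + 1 = 2. Stack: [2]
STORE_FAST i → i=2. Stack: []
LOAD_FAST i → push 2. Stack: [2]
LOAD_CONST → push 2. Stack: [2, 2]
COMPARE_OP bool(<) → 2 vs 2 = False. Stack: [False]
POP_JUMP_IF_FALSE → pop False; jump. Stack: []
LOAD_FAST z → push 2. Stack: [2]
RETURN_VALUE → return 2.

2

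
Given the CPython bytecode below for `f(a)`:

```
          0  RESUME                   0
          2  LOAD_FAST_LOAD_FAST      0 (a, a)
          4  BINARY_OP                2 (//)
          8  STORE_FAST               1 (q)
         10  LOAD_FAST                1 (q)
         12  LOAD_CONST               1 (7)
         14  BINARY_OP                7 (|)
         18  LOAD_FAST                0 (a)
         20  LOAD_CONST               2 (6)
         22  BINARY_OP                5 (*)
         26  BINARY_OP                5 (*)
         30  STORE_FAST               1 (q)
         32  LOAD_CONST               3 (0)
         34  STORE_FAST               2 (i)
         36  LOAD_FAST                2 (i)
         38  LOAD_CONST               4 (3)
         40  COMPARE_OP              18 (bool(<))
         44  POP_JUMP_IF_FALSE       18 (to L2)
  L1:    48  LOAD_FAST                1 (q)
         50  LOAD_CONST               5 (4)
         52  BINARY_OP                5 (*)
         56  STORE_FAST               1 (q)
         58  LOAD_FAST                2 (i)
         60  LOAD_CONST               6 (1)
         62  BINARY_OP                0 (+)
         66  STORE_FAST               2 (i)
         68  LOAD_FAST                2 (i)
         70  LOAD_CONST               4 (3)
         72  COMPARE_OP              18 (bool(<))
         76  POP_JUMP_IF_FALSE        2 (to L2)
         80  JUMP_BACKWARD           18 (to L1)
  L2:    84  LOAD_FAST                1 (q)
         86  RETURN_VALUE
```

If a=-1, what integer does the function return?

LOAD_FAST_LOAD_FAST a,a → push -1,-1. Stack: [-1, -1]
BINARY_OP // → -1 // -1 = 1. Stack: [1]
STORE_FAST q → q=1. Stack: []
LOAD_FAST q → push 1. Stack: [1]
LOAD_CONST → push 7. Stack: [1, 7]
BINARY_OP | → 1 | 7 = 7. Stack: [7]
LOAD_FAST a → push -1. Stack: [7, -1]
LOAD_CONST → push 6. Stack: [7, -1, 6]
BINARY_OP * → -1 * 6 = -6. Stack: [7, -6]
BINARY_OP * → 7 * -6 = -42. Stack: [-42]
STORE_FAST q → q=-42. Stack: []
LOAD_CONST → push 0. Stack: [0]
STORE_FAST i → i=0. Stack: []
LOAD_FAST i → push 0. Stack: [0]
LOAD_CONST → push 3. Stack: [0, 3]
COMPARE_OP bool(<) → 0 vs 3 = True. Stack: [True]
POP_JUMP_IF_FALSE → pop True; no jump. Stack: []
LOAD_FAST q → push -42. Stack: [-42]
LOAD_CONST → push 4. Stack: [-42, 4]
BINARY_OP * → -42 * 4 = -168. Stack: [-168]
STORE_FAST q → q=-168. Stack: []
LOAD_FAST i → push 0. Stack: [0]
LOAD_CONST → push 1. Stack: [0, 1]
BINARY_OP + → 0 + 1 = 1. Stack: [1]
STORE_FAST i → i=1. Stack: []
LOAD_FAST i → push 1. Stack: [1]
LOAD_CONST → push 3. Stack: [1, 3]
COMPARE_OP bool(<) → 1 vs 3 = True. Stack: [True]
POP_JUMP_IF_FALSE → pop True; no jump. Stack: []
LOAD_FAST q → push -168. Stack: [-168]
LOAD_CONST → push 4. Stack: [-168, 4]
BINARY_OP * → -168 * 4 = -672. Stack: [-672]
STORE_FAST q → q=-672. Stack: []
LOAD_FAST i → push 1. Stack: [1]
LOAD_CONST → push 1. Stack: [1, 1]
BINARY_OP + → 1 + 1 = 2. Stack: [2]
STORE_FAST i → i=2. Stack: []
LOAD_FAST i → push 2. Stack: [2]
LOAD_CONST → push 3. Stack: [2, 3]
COMPARE_OP bool(<) → 2 vs 3 = True. Stack: [True]
POP_JUMP_IF_FALSE → pop True; no jump. Stack: []
LOAD_FAST q → push -672. Stack: [-672]
LOAD_CONST → push 4. Stack: [-672, 4]
BINARY_OP * → -672 * 4 = -2688. Stack: [-2688]
STORE_FAST q → q=-2688. Stack: []
LOAD_FAST i → push 2. Stack: [2]
LOAD_CONST → push 1. Stack: [2, 1]
BINARY_OP + → 2 + 1 = 3. Stack: [3]
STORE_FAST i → i=3. Stack: []
LOAD_FAST i → push 3. Stack: [3]
LOAD_CONST → push 3. Stack: [3, 3]
COMPARE_OP bool(<) → 3 vs 3 = False. Stack: [False]
POP_JUMP_IF_FALSE → pop False; jump. Stack: []
LOAD_FAST q → push -2688. Stack: [-2688]
RETURN_VALUE → return -2688.

-2688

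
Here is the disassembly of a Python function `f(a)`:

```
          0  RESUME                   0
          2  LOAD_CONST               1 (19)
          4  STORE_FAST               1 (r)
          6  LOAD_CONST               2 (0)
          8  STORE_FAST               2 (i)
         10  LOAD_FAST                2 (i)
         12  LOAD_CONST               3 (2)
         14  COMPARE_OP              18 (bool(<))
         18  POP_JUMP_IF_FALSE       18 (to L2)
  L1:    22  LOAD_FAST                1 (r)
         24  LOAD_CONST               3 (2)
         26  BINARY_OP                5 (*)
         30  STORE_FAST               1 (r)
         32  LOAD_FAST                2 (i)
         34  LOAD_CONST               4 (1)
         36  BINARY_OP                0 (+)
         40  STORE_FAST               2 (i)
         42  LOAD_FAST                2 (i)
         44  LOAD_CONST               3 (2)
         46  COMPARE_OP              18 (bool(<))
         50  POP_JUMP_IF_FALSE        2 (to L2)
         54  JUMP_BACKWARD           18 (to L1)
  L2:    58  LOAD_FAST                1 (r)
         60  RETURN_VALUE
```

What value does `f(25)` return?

LOAD_CONST → push 19. Stack: [19]
STORE_FAST r → r=19. Stack: []
LOAD_CONST → push 0. Stack: [0]
STORE_FAST i → i=0. Stack: []
LOAD_FAST i → push 0. Stack: [0]
LOAD_CONST → push 2. Stack: [0, 2]
COMPARE_OP bool(<) → 0 vs 2 = True. Stack: [True]
POP_JUMP_IF_FALSE → pop True; no jump. Stack: []
LOAD_FAST r → push 19. Stack: [19]
LOAD_CONST → push 2. Stack: [19, 2]
BINARY_OP * → 19 * 2 = 38. Stack: [38]
STORE_FAST r → r=38. Stack: []
LOAD_FAST i → push 0. Stack: [0]
LOAD_CONST → push 1. Stack: [0, 1]
BINARY_OP + → 0 + 1 = 1. Stack: [1]
STORE_FAST i → i=1. Stack: []
LOAD_FAST i → push 1. Stack: [1]
LOAD_CONST → push 2. Stack: [1, 2]
COMPARE_OP bool(<) → 1 vs 2 = True. Stack: [True]
POP_JUMP_IF_FALSE → pop True; no jump. Stack: []
LOAD_FAST r → push 38. Stack: [38]
LOAD_CONST → push 2. Stack: [38, 2]
BINARY_OP * → 38 * 2 = 76. Stack: [76]
STORE_FAST r → r=76. Stack: []
LOAD_FAST i → push 1. Stack: [1]
LOAD_CONST → push 1. Stack: [1, 1]
BINARY_OP + → 1 + 1 = 2. Stack: [2]
STORE_FAST i → i=2. Stack: []
LOAD_FAST i → push 2. Stack: [2]
LOAD_CONST → push 2. Stack: [2, 2]
COMPARE_OP bool(<) → 2 vs 2 = False. Stack: [False]
POP_JUMP_IF_FALSE → pop False; jump. Stack: []
LOAD_FAST r → push 76. Stack: [76]
RETURN_VALUE → return 76.

76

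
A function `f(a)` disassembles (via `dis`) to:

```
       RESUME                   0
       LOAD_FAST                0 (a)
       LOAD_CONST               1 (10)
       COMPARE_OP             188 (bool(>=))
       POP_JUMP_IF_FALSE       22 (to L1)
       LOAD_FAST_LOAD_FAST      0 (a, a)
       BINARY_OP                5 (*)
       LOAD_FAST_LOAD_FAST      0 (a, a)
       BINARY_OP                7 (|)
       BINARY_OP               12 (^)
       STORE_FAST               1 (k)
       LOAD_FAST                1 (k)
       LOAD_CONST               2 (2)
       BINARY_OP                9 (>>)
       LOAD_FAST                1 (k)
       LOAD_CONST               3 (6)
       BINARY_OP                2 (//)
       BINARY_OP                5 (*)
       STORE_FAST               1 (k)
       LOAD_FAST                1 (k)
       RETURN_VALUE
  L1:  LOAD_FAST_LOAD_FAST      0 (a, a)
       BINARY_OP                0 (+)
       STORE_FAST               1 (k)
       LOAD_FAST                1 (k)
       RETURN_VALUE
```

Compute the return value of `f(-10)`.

-20

LOAD_FAST a → push -10. Stack: [-10]
LOAD_CONST → push 10. Stack: [-10, 10]
COMPARE_OP bool(>=) → -10 vs 10 = False. Stack: [False]
POP_JUMP_IF_FALSE → pop False; jump. Stack: []
LOAD_FAST_LOAD_FAST a,a → push -10,-10. Stack: [-10, -10]
BINARY_OP + → -10 + -10 = -20. Stack: [-20]
STORE_FAST k → k=-20. Stack: []
LOAD_FAST k → push -20. Stack: [-20]
RETURN_VALUE → return -20.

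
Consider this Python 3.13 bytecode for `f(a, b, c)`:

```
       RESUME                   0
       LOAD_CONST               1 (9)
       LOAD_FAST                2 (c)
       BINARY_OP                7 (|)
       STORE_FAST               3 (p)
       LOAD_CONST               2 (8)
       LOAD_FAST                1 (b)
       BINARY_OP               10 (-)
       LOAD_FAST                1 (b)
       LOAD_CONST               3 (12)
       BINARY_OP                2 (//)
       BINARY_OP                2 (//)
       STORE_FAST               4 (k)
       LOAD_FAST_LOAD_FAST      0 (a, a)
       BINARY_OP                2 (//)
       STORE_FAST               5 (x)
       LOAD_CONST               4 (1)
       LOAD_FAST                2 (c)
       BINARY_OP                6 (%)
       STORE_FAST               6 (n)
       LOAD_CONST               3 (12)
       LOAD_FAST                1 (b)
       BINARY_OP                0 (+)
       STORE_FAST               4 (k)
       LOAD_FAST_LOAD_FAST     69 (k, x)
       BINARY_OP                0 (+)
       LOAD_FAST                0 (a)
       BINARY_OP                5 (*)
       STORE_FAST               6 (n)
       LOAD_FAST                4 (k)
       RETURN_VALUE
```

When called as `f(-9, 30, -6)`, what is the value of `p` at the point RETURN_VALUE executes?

-5

LOAD_CONST → push 9. Stack: [9]
LOAD_FAST c → push -6. Stack: [9, -6]
BINARY_OP | → 9 | -6 = -5. Stack: [-5]
STORE_FAST p → p=-5. Stack: []
LOAD_CONST → push 8. Stack: [8]
LOAD_FAST b → push 30. Stack: [8, 30]
BINARY_OP - → 8 - 30 = -22. Stack: [-22]
LOAD_FAST b → push 30. Stack: [-22, 30]
LOAD_CONST → push 12. Stack: [-22, 30, 12]
BINARY_OP // → 30 // 12 = 2. Stack: [-22, 2]
BINARY_OP // → -22 // 2 = -11. Stack: [-11]
STORE_FAST k → k=-11. Stack: []
LOAD_FAST_LOAD_FAST a,a → push -9,-9. Stack: [-9, -9]
BINARY_OP // → -9 // -9 = 1. Stack: [1]
STORE_FAST x → x=1. Stack: []
LOAD_CONST → push 1. Stack: [1]
LOAD_FAST c → push -6. Stack: [1, -6]
BINARY_OP % → 1 % -6 = -5. Stack: [-5]
STORE_FAST n → n=-5. Stack: []
LOAD_CONST → push 12. Stack: [12]
LOAD_FAST b → push 30. Stack: [12, 30]
BINARY_OP + → 12 + 30 = 42. Stack: [42]
STORE_FAST k → k=42. Stack: []
LOAD_FAST_LOAD_FAST k,x → push 42,1. Stack: [42, 1]
BINARY_OP + → 42 + 1 = 43. Stack: [43]
LOAD_FAST a → push -9. Stack: [43, -9]
BINARY_OP * → 43 * -9 = -387. Stack: [-387]
STORE_FAST n → n=-387. Stack: []
LOAD_FAST k → push 42. Stack: [42]
RETURN_VALUE → return 42.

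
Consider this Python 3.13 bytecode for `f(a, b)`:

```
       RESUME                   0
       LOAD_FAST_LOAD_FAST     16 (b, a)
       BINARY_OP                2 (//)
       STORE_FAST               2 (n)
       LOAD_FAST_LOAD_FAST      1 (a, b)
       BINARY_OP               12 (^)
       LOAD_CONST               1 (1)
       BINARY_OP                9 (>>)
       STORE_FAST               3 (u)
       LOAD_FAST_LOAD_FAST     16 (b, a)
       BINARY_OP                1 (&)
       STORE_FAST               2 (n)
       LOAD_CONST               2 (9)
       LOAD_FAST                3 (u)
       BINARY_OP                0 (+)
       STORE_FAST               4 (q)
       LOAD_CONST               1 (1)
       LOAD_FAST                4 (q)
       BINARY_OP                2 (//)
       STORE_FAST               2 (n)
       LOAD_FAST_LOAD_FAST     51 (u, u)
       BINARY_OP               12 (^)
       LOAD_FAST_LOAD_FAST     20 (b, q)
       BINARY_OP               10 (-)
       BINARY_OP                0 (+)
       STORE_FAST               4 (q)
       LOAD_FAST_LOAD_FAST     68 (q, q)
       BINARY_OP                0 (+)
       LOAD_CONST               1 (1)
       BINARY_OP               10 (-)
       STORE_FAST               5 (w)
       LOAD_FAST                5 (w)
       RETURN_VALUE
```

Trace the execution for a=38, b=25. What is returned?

-31

LOAD_FAST_LOAD_FAST b,a → push 25,38. Stack: [25, 38]
BINARY_OP // → 25 // 38 = 0. Stack: [0]
STORE_FAST n → n=0. Stack: []
LOAD_FAST_LOAD_FAST a,b → push 38,25. Stack: [38, 25]
BINARY_OP ^ → 38 ^ 25 = 63. Stack: [63]
LOAD_CONST → push 1. Stack: [63, 1]
BINARY_OP >> → 63 >> 1 = 31. Stack: [31]
STORE_FAST u → u=31. Stack: []
LOAD_FAST_LOAD_FAST b,a → push 25,38. Stack: [25, 38]
BINARY_OP & → 25 & 38 = 0. Stack: [0]
STORE_FAST n → n=0. Stack: []
LOAD_CONST → push 9. Stack: [9]
LOAD_FAST u → push 31. Stack: [9, 31]
BINARY_OP + → 9 + 31 = 40. Stack: [40]
STORE_FAST q → q=40. Stack: []
LOAD_CONST → push 1. Stack: [1]
LOAD_FAST q → push 40. Stack: [1, 40]
BINARY_OP // → 1 // 40 = 0. Stack: [0]
STORE_FAST n → n=0. Stack: []
LOAD_FAST_LOAD_FAST u,u → push 31,31. Stack: [31, 31]
BINARY_OP ^ → 31 ^ 31 = 0. Stack: [0]
LOAD_FAST_LOAD_FAST b,q → push 25,40. Stack: [0, 25, 40]
BINARY_OP - → 25 - 40 = -15. Stack: [0, -15]
BINARY_OP + → 0 + -15 = -15. Stack: [-15]
STORE_FAST q → q=-15. Stack: []
LOAD_FAST_LOAD_FAST q,q → push -15,-15. Stack: [-15, -15]
BINARY_OP + → -15 + -15 = -30. Stack: [-30]
LOAD_CONST → push 1. Stack: [-30, 1]
BINARY_OP - → -30 - 1 = -31. Stack: [-31]
STORE_FAST w → w=-31. Stack: []
LOAD_FAST w → push -31. Stack: [-31]
RETURN_VALUE → return -31.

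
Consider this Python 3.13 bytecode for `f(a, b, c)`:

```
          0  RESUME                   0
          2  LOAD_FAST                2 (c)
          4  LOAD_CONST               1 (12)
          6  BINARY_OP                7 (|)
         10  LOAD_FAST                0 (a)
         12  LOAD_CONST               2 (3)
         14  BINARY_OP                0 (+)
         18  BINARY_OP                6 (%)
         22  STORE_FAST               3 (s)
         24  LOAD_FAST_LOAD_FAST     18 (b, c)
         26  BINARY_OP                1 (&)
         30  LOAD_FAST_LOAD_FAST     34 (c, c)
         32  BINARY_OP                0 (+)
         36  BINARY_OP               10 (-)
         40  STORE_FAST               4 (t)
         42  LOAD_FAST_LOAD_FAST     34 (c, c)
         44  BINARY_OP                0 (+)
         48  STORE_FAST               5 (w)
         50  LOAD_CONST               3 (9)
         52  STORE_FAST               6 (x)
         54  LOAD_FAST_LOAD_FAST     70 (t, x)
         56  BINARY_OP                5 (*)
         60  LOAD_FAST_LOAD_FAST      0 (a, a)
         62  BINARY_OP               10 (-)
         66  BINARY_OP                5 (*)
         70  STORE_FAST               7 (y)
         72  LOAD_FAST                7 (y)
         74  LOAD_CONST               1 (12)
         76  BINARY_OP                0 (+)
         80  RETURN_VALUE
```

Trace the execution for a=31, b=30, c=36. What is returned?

LOAD_FAST c → push 36. Stack: [36]
LOAD_CONST → push 12. Stack: [36, 12]
BINARY_OP | → 36 | 12 = 44. Stack: [44]
LOAD_FAST a → push 31. Stack: [44, 31]
LOAD_CONST → push 3. Stack: [44, 31, 3]
BINARY_OP + → 31 + 3 = 34. Stack: [44, 34]
BINARY_OP % → 44 % 34 = 10. Stack: [10]
STORE_FAST s → s=10. Stack: []
LOAD_FAST_LOAD_FAST b,c → push 30,36. Stack: [30, 36]
BINARY_OP & → 30 & 36 = 4. Stack: [4]
LOAD_FAST_LOAD_FAST c,c → push 36,36. Stack: [4, 36, 36]
BINARY_OP + → 36 + 36 = 72. Stack: [4, 72]
BINARY_OP - → 4 - 72 = -68. Stack: [-68]
STORE_FAST t → t=-68. Stack: []
LOAD_FAST_LOAD_FAST c,c → push 36,36. Stack: [36, 36]
BINARY_OP + → 36 + 36 = 72. Stack: [72]
STORE_FAST w → w=72. Stack: []
LOAD_CONST → push 9. Stack: [9]
STORE_FAST x → x=9. Stack: []
LOAD_FAST_LOAD_FAST t,x → push -68,9. Stack: [-68, 9]
BINARY_OP * → -68 * 9 = -612. Stack: [-612]
LOAD_FAST_LOAD_FAST a,a → push 31,31. Stack: [-612, 31, 31]
BINARY_OP - → 31 - 31 = 0. Stack: [-612, 0]
BINARY_OP * → -612 * 0 = 0. Stack: [0]
STORE_FAST y → y=0. Stack: []
LOAD_FAST y → push 0. Stack: [0]
LOAD_CONST → push 12. Stack: [0, 12]
BINARY_OP + → 0 + 12 = 12. Stack: [12]
RETURN_VALUE → return 12.

12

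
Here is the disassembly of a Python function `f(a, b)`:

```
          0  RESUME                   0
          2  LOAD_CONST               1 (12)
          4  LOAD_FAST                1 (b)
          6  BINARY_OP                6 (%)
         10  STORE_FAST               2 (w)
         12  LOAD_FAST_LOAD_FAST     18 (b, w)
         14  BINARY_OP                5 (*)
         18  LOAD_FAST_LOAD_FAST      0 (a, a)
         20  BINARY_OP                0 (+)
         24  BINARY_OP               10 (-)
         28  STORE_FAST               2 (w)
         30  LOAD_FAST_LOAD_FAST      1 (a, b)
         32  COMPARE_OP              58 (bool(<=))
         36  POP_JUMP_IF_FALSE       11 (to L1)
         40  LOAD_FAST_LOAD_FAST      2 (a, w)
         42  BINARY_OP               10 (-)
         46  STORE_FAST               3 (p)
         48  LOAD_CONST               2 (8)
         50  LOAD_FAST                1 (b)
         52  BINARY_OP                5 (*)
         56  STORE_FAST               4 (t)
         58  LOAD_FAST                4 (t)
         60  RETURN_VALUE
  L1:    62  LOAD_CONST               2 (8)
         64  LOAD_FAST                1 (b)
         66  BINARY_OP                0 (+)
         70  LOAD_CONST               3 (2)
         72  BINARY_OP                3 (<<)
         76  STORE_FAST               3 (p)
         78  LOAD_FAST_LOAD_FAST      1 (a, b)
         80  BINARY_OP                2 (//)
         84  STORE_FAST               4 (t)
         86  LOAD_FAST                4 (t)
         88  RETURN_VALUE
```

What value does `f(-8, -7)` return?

LOAD_CONST → push 12. Stack: [12]
LOAD_FAST b → push -7. Stack: [12, -7]
BINARY_OP % → 12 % -7 = -2. Stack: [-2]
STORE_FAST w → w=-2. Stack: []
LOAD_FAST_LOAD_FAST b,w → push -7,-2. Stack: [-7, -2]
BINARY_OP * → -7 * -2 = 14. Stack: [14]
LOAD_FAST_LOAD_FAST a,a → push -8,-8. Stack: [14, -8, -8]
BINARY_OP + → -8 + -8 = -16. Stack: [14, -16]
BINARY_OP - → 14 - -16 = 30. Stack: [30]
STORE_FAST w → w=30. Stack: []
LOAD_FAST_LOAD_FAST a,b → push -8,-7. Stack: [-8, -7]
COMPARE_OP bool(<=) → -8 vs -7 = True. Stack: [True]
POP_JUMP_IF_FALSE → pop True; no jump. Stack: []
LOAD_FAST_LOAD_FAST a,w → push -8,30. Stack: [-8, 30]
BINARY_OP - → -8 - 30 = -38. Stack: [-38]
STORE_FAST p → p=-38. Stack: []
LOAD_CONST → push 8. Stack: [8]
LOAD_FAST b → push -7. Stack: [8, -7]
BINARY_OP * → 8 * -7 = -56. Stack: [-56]
STORE_FAST t → t=-56. Stack: []
LOAD_FAST t → push -56. Stack: [-56]
RETURN_VALUE → return -56.

-56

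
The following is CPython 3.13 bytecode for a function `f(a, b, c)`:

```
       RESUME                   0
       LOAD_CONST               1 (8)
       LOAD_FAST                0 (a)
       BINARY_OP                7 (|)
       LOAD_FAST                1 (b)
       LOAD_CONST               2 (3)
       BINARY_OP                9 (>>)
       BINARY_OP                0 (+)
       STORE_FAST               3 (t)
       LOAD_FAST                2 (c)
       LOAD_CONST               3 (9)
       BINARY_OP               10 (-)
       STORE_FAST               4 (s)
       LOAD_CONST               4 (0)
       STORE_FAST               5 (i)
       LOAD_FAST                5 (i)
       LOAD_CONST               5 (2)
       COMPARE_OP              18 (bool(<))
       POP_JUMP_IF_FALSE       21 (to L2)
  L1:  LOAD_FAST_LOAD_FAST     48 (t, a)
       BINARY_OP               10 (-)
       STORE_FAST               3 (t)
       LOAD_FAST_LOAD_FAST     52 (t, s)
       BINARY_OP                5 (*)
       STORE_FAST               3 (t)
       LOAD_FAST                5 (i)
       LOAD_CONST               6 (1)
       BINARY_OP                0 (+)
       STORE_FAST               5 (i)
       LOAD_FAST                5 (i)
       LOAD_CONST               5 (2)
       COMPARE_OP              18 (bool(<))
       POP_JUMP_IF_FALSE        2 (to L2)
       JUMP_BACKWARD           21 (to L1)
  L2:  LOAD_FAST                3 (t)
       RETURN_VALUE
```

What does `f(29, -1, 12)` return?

LOAD_CONST → push 8. Stack: [8]
LOAD_FAST a → push 29. Stack: [8, 29]
BINARY_OP | → 8 | 29 = 29. Stack: [29]
LOAD_FAST b → push -1. Stack: [29, -1]
LOAD_CONST → push 3. Stack: [29, -1, 3]
BINARY_OP >> → -1 >> 3 = -1. Stack: [29, -1]
BINARY_OP + → 29 + -1 = 28. Stack: [28]
STORE_FAST t → t=28. Stack: []
LOAD_FAST c → push 12. Stack: [12]
LOAD_CONST → push 9. Stack: [12, 9]
BINARY_OP - → 12 - 9 = 3. Stack: [3]
STORE_FAST s → s=3. Stack: []
LOAD_CONST → push 0. Stack: [0]
STORE_FAST i → i=0. Stack: []
LOAD_FAST i → push 0. Stack: [0]
LOAD_CONST → push 2. Stack: [0, 2]
COMPARE_OP bool(<) → 0 vs 2 = True. Stack: [True]
POP_JUMP_IF_FALSE → pop True; no jump. Stack: []
LOAD_FAST_LOAD_FAST t,a → push 28,29. Stack: [28, 29]
BINARY_OP - → 28 - 29 = -1. Stack: [-1]
STORE_FAST t → t=-1. Stack: []
LOAD_FAST_LOAD_FAST t,s → push -1,3. Stack: [-1, 3]
BINARY_OP * → -1 * 3 = -3. Stack: [-3]
STORE_FAST t → t=-3. Stack: []
LOAD_FAST i → push 0. Stack: [0]
LOAD_CONST → push 1. Stack: [0, 1]
BINARY_OP + → 0 + 1 = 1. Stack: [1]
STORE_FAST i → i=1. Stack: []
LOAD_FAST i → push 1. Stack: [1]
LOAD_CONST → push 2. Stack: [1, 2]
COMPARE_OP bool(<) → 1 vs 2 = True. Stack: [True]
POP_JUMP_IF_FALSE → pop True; no jump. Stack: []
LOAD_FAST_LOAD_FAST t,a → push -3,29. Stack: [-3, 29]
BINARY_OP - → -3 - 29 = -32. Stack: [-32]
STORE_FAST t → t=-32. Stack: []
LOAD_FAST_LOAD_FAST t,s → push -32,3. Stack: [-32, 3]
BINARY_OP * → -32 * 3 = -96. Stack: [-96]
STORE_FAST t → t=-96. Stack: []
LOAD_FAST i → push 1. Stack: [1]
LOAD_CONST → push 1. Stack: [1, 1]
BINARY_OP + → 1 + 1 = 2. Stack: [2]
STORE_FAST i → i=2. Stack: []
LOAD_FAST i → push 2. Stack: [2]
LOAD_CONST → push 2. Stack: [2, 2]
COMPARE_OP bool(<) → 2 vs 2 = False. Stack: [False]
POP_JUMP_IF_FALSE → pop False; jump. Stack: []
LOAD_FAST t → push -96. Stack: [-96]
RETURN_VALUE → return -96.

-96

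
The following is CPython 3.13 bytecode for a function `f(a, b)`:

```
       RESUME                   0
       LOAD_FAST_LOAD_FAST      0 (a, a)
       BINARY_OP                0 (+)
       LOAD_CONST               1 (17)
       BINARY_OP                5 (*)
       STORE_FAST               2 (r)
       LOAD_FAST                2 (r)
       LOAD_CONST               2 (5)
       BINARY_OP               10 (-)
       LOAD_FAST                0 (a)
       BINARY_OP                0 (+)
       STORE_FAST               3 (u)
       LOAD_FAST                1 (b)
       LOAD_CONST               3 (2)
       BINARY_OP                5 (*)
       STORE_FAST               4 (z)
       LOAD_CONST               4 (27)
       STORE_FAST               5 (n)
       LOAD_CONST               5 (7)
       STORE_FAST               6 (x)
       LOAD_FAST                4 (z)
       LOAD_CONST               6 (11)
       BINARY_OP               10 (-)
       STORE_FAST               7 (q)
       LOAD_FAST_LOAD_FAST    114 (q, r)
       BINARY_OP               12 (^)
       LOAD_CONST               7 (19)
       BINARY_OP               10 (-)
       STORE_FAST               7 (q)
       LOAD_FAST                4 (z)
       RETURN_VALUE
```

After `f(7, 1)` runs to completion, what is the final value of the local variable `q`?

LOAD_FAST_LOAD_FAST a,a → push 7,7. Stack: [7, 7]
BINARY_OP + → 7 + 7 = 14. Stack: [14]
LOAD_CONST → push 17. Stack: [14, 17]
BINARY_OP * → 14 * 17 = 238. Stack: [238]
STORE_FAST r → r=238. Stack: []
LOAD_FAST r → push 238. Stack: [238]
LOAD_CONST → push 5. Stack: [238, 5]
BINARY_OP - → 238 - 5 = 233. Stack: [233]
LOAD_FAST a → push 7. Stack: [233, 7]
BINARY_OP + → 233 + 7 = 240. Stack: [240]
STORE_FAST u → u=240. Stack: []
LOAD_FAST b → push 1. Stack: [1]
LOAD_CONST → push 2. Stack: [1, 2]
BINARY_OP * → 1 * 2 = 2. Stack: [2]
STORE_FAST z → z=2. Stack: []
LOAD_CONST → push 27. Stack: [27]
STORE_FAST n → n=27. Stack: []
LOAD_CONST → push 7. Stack: [7]
STORE_FAST x → x=7. Stack: []
LOAD_FAST z → push 2. Stack: [2]
LOAD_CONST → push 11. Stack: [2, 11]
BINARY_OP - → 2 - 11 = -9. Stack: [-9]
STORE_FAST q → q=-9. Stack: []
LOAD_FAST_LOAD_FAST q,r → push -9,238. Stack: [-9, 238]
BINARY_OP ^ → -9 ^ 238 = -231. Stack: [-231]
LOAD_CONST → push 19. Stack: [-231, 19]
BINARY_OP - → -231 - 19 = -250. Stack: [-250]
STORE_FAST q → q=-250. Stack: []
LOAD_FAST z → push 2. Stack: [2]
RETURN_VALUE → return 2.

-250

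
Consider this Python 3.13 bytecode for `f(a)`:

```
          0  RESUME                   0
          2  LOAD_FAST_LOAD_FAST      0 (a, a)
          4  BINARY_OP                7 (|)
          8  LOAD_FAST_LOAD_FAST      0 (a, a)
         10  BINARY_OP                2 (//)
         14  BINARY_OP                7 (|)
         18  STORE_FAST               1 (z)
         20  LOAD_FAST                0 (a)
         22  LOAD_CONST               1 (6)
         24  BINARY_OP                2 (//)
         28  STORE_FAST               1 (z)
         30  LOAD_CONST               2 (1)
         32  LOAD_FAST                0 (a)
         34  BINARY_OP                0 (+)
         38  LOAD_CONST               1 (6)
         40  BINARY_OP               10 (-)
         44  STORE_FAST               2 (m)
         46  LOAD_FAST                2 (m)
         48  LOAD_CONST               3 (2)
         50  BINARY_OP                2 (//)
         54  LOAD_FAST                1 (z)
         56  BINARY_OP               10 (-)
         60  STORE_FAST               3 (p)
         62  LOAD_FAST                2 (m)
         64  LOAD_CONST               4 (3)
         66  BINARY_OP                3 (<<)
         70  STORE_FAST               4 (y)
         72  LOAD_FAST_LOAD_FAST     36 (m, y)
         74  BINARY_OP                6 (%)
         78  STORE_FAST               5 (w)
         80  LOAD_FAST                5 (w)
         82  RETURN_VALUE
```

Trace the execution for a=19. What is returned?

14

LOAD_FAST_LOAD_FAST a,a → push 19,19. Stack: [19, 19]
BINARY_OP | → 19 | 19 = 19. Stack: [19]
LOAD_FAST_LOAD_FAST a,a → push 19,19. Stack: [19, 19, 19]
BINARY_OP // → 19 // 19 = 1. Stack: [19, 1]
BINARY_OP | → 19 | 1 = 19. Stack: [19]
STORE_FAST z → z=19. Stack: []
LOAD_FAST a → push 19. Stack: [19]
LOAD_CONST → push 6. Stack: [19, 6]
BINARY_OP // → 19 // 6 = 3. Stack: [3]
STORE_FAST z → z=3. Stack: []
LOAD_CONST → push 1. Stack: [1]
LOAD_FAST a → push 19. Stack: [1, 19]
BINARY_OP + → 1 + 19 = 20. Stack: [20]
LOAD_CONST → push 6. Stack: [20, 6]
BINARY_OP - → 20 - 6 = 14. Stack: [14]
STORE_FAST m → m=14. Stack: []
LOAD_FAST m → push 14. Stack: [14]
LOAD_CONST → push 2. Stack: [14, 2]
BINARY_OP // → 14 // 2 = 7. Stack: [7]
LOAD_FAST z → push 3. Stack: [7, 3]
BINARY_OP - → 7 - 3 = 4. Stack: [4]
STORE_FAST p → p=4. Stack: []
LOAD_FAST m → push 14. Stack: [14]
LOAD_CONST → push 3. Stack: [14, 3]
BINARY_OP << → 14 << 3 = 112. Stack: [112]
STORE_FAST y → y=112. Stack: []
LOAD_FAST_LOAD_FAST m,y → push 14,112. Stack: [14, 112]
BINARY_OP % → 14 % 112 = 14. Stack: [14]
STORE_FAST w → w=14. Stack: []
LOAD_FAST w → push 14. Stack: [14]
RETURN_VALUE → return 14.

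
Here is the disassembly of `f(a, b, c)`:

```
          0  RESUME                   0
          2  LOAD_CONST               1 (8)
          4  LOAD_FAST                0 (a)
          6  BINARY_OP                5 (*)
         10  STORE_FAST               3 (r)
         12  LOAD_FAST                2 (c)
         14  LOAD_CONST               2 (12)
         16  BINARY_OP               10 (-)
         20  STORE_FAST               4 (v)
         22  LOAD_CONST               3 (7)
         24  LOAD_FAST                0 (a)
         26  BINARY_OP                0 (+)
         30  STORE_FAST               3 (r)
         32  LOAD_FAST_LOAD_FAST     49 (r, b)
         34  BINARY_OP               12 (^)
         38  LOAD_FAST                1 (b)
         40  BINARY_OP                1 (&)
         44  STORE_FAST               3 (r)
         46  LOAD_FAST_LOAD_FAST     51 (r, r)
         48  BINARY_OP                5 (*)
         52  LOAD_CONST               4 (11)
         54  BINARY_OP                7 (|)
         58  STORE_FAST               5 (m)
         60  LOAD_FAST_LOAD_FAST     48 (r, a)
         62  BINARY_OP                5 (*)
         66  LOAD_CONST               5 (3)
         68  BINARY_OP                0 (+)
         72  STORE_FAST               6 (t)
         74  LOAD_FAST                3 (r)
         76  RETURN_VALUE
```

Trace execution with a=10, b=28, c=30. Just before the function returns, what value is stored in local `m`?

LOAD_CONST → push 8. Stack: [8]
LOAD_FAST a → push 10. Stack: [8, 10]
BINARY_OP * → 8 * 10 = 80. Stack: [80]
STORE_FAST r → r=80. Stack: []
LOAD_FAST c → push 30. Stack: [30]
LOAD_CONST → push 12. Stack: [30, 12]
BINARY_OP - → 30 - 12 = 18. Stack: [18]
STORE_FAST v → v=18. Stack: []
LOAD_CONST → push 7. Stack: [7]
LOAD_FAST a → push 10. Stack: [7, 10]
BINARY_OP + → 7 + 10 = 17. Stack: [17]
STORE_FAST r → r=17. Stack: []
LOAD_FAST_LOAD_FAST r,b → push 17,28. Stack: [17, 28]
BINARY_OP ^ → 17 ^ 28 = 13. Stack: [13]
LOAD_FAST b → push 28. Stack: [13, 28]
BINARY_OP & → 13 & 28 = 12. Stack: [12]
STORE_FAST r → r=12. Stack: []
LOAD_FAST_LOAD_FAST r,r → push 12,12. Stack: [12, 12]
BINARY_OP * → 12 * 12 = 144. Stack: [144]
LOAD_CONST → push 11. Stack: [144, 11]
BINARY_OP | → 144 | 11 = 155. Stack: [155]
STORE_FAST m → m=155. Stack: []
LOAD_FAST_LOAD_FAST r,a → push 12,10. Stack: [12, 10]
BINARY_OP * → 12 * 10 = 120. Stack: [120]
LOAD_CONST → push 3. Stack: [120, 3]
BINARY_OP + → 120 + 3 = 123. Stack: [123]
STORE_FAST t → t=123. Stack: []
LOAD_FAST r → push 12. Stack: [12]
RETURN_VALUE → return 12.

155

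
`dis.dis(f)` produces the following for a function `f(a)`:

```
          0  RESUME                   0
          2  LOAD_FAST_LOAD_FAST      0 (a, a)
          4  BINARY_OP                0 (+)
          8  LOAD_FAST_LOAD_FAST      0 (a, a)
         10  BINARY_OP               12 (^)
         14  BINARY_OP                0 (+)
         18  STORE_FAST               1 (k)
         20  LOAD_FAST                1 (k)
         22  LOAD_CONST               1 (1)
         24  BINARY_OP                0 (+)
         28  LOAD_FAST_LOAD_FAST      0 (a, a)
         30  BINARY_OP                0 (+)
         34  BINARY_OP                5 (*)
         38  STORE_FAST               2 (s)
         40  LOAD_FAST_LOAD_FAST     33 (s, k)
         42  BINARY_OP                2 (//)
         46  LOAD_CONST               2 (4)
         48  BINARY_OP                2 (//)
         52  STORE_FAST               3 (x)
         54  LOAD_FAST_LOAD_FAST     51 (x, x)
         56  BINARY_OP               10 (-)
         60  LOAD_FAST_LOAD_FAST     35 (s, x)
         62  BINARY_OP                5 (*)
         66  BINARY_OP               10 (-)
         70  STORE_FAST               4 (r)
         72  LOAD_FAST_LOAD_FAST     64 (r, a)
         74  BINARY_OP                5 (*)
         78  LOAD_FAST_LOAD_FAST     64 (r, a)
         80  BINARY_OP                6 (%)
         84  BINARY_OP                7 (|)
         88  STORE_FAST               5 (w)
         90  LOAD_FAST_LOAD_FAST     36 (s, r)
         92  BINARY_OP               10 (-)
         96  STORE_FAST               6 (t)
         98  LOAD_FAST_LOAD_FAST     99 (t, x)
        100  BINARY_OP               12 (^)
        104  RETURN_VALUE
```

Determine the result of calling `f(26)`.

38581

LOAD_FAST_LOAD_FAST a,a → push 26,26. Stack: [26, 26]
BINARY_OP + → 26 + 26 = 52. Stack: [52]
LOAD_FAST_LOAD_FAST a,a → push 26,26. Stack: [52, 26, 26]
BINARY_OP ^ → 26 ^ 26 = 0. Stack: [52, 0]
BINARY_OP + → 52 + 0 = 52. Stack: [52]
STORE_FAST k → k=52. Stack: []
LOAD_FAST k → push 52. Stack: [52]
LOAD_CONST → push 1. Stack: [52, 1]
BINARY_OP + → 52 + 1 = 53. Stack: [53]
LOAD_FAST_LOAD_FAST a,a → push 26,26. Stack: [53, 26, 26]
BINARY_OP + → 26 + 26 = 52. Stack: [53, 52]
BINARY_OP * → 53 * 52 = 2756. Stack: [2756]
STORE_FAST s → s=2756. Stack: []
LOAD_FAST_LOAD_FAST s,k → push 2756,52. Stack: [2756, 52]
BINARY_OP // → 2756 // 52 = 53. Stack: [53]
LOAD_CONST → push 4. Stack: [53, 4]
BINARY_OP // → 53 // 4 = 13. Stack: [13]
STORE_FAST x → x=13. Stack: []
LOAD_FAST_LOAD_FAST x,x → push 13,13. Stack: [13, 13]
BINARY_OP - → 13 - 13 = 0. Stack: [0]
LOAD_FAST_LOAD_FAST s,x → push 2756,13. Stack: [0, 2756, 13]
BINARY_OP * → 2756 * 13 = 35828. Stack: [0, 35828]
BINARY_OP - → 0 - 35828 = -35828. Stack: [-35828]
STORE_FAST r → r=-35828. Stack: []
LOAD_FAST_LOAD_FAST r,a → push -35828,26. Stack: [-35828, 26]
BINARY_OP * → -35828 * 26 = -931528. Stack: [-931528]
LOAD_FAST_LOAD_FAST r,a → push -35828,26. Stack: [-931528, -35828, 26]
BINARY_OP % → -35828 % 26 = 0. Stack: [-931528, 0]
BINARY_OP | → -931528 | 0 = -931528. Stack: [-931528]
STORE_FAST w → w=-931528. Stack: []
LOAD_FAST_LOAD_FAST s,r → push 2756,-35828. Stack: [2756, -35828]
BINARY_OP - → 2756 - -35828 = 38584. Stack: [38584]
STORE_FAST t → t=38584. Stack: []
LOAD_FAST_LOAD_FAST t,x → push 38584,13. Stack: [38584, 13]
BINARY_OP ^ → 38584 ^ 13 = 38581. Stack: [38581]
RETURN_VALUE → return 38581.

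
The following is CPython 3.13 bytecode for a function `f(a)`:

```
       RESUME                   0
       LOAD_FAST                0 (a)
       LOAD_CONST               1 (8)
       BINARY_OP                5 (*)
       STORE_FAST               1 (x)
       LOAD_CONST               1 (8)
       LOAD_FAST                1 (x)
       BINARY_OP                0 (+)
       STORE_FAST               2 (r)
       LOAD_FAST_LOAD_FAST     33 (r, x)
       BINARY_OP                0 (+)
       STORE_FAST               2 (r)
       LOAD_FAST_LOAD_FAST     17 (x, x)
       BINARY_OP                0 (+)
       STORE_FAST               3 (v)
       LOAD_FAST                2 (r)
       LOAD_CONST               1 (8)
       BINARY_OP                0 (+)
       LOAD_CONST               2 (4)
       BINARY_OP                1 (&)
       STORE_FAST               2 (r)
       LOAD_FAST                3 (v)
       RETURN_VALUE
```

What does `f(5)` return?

80

LOAD_FAST a → push 5. Stack: [5]
LOAD_CONST → push 8. Stack: [5, 8]
BINARY_OP * → 5 * 8 = 40. Stack: [40]
STORE_FAST x → x=40. Stack: []
LOAD_CONST → push 8. Stack: [8]
LOAD_FAST x → push 40. Stack: [8, 40]
BINARY_OP + → 8 + 40 = 48. Stack: [48]
STORE_FAST r → r=48. Stack: []
LOAD_FAST_LOAD_FAST r,x → push 48,40. Stack: [48, 40]
BINARY_OP + → 48 + 40 = 88. Stack: [88]
STORE_FAST r → r=88. Stack: []
LOAD_FAST_LOAD_FAST x,x → push 40,40. Stack: [40, 40]
BINARY_OP + → 40 + 40 = 80. Stack: [80]
STORE_FAST v → v=80. Stack: []
LOAD_FAST r → push 88. Stack: [88]
LOAD_CONST → push 8. Stack: [88, 8]
BINARY_OP + → 88 + 8 = 96. Stack: [96]
LOAD_CONST → push 4. Stack: [96, 4]
BINARY_OP & → 96 & 4 = 0. Stack: [0]
STORE_FAST r → r=0. Stack: []
LOAD_FAST v → push 80. Stack: [80]
RETURN_VALUE → return 80.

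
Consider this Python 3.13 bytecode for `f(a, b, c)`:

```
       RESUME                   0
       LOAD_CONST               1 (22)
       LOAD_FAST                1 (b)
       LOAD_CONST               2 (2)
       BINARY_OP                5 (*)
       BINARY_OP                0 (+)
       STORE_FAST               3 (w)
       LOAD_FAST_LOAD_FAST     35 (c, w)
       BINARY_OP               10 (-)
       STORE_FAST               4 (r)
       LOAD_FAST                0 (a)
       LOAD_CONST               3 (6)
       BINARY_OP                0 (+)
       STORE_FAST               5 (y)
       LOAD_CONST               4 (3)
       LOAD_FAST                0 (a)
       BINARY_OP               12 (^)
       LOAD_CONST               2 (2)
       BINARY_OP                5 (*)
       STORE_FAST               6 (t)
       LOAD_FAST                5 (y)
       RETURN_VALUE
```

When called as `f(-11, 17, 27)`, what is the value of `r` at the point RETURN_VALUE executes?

LOAD_CONST → push 22. Stack: [22]
LOAD_FAST b → push 17. Stack: [22, 17]
LOAD_CONST → push 2. Stack: [22, 17, 2]
BINARY_OP * → 17 * 2 = 34. Stack: [22, 34]
BINARY_OP + → 22 + 34 = 56. Stack: [56]
STORE_FAST w → w=56. Stack: []
LOAD_FAST_LOAD_FAST c,w → push 27,56. Stack: [27, 56]
BINARY_OP - → 27 - 56 = -29. Stack: [-29]
STORE_FAST r → r=-29. Stack: []
LOAD_FAST a → push -11. Stack: [-11]
LOAD_CONST → push 6. Stack: [-11, 6]
BINARY_OP + → -11 + 6 = -5. Stack: [-5]
STORE_FAST y → y=-5. Stack: []
LOAD_CONST → push 3. Stack: [3]
LOAD_FAST a → push -11. Stack: [3, -11]
BINARY_OP ^ → 3 ^ -11 = -10. Stack: [-10]
LOAD_CONST → push 2. Stack: [-10, 2]
BINARY_OP * → -10 * 2 = -20. Stack: [-20]
STORE_FAST t → t=-20. Stack: []
LOAD_FAST y → push -5. Stack: [-5]
RETURN_VALUE → return -5.

-29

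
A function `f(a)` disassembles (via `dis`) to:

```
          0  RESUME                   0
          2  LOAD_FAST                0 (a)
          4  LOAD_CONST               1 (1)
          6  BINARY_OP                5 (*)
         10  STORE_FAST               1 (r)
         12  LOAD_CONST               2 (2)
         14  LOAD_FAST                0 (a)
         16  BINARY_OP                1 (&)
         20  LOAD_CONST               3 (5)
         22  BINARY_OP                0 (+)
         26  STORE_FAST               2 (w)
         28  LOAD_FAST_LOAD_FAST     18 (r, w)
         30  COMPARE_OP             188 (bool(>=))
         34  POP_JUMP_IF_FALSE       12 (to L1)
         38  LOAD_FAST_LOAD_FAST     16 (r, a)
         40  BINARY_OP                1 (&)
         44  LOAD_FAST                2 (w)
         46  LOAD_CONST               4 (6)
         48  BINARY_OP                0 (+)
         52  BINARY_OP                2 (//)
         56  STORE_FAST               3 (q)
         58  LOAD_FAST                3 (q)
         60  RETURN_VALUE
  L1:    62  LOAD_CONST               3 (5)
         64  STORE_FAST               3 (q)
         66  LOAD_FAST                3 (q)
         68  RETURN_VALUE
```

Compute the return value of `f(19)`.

LOAD_FAST a → push 19. Stack: [19]
LOAD_CONST → push 1. Stack: [19, 1]
BINARY_OP * → 19 * 1 = 19. Stack: [19]
STORE_FAST r → r=19. Stack: []
LOAD_CONST → push 2. Stack: [2]
LOAD_FAST a → push 19. Stack: [2, 19]
BINARY_OP & → 2 & 19 = 2. Stack: [2]
LOAD_CONST → push 5. Stack: [2, 5]
BINARY_OP + → 2 + 5 = 7. Stack: [7]
STORE_FAST w → w=7. Stack: []
LOAD_FAST_LOAD_FAST r,w → push 19,7. Stack: [19, 7]
COMPARE_OP bool(>=) → 19 vs 7 = True. Stack: [True]
POP_JUMP_IF_FALSE → pop True; no jump. Stack: []
LOAD_FAST_LOAD_FAST r,a → push 19,19. Stack: [19, 19]
BINARY_OP & → 19 & 19 = 19. Stack: [19]
LOAD_FAST w → push 7. Stack: [19, 7]
LOAD_CONST → push 6. Stack: [19, 7, 6]
BINARY_OP + → 7 + 6 = 13. Stack: [19, 13]
BINARY_OP // → 19 // 13 = 1. Stack: [1]
STORE_FAST q → q=1. Stack: []
LOAD_FAST q → push 1. Stack: [1]
RETURN_VALUE → return 1.

1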